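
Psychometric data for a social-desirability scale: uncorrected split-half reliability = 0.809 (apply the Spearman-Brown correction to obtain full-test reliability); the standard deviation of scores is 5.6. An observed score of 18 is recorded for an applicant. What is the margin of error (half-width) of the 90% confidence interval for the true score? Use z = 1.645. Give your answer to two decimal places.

Spearman-Brown: r = 2(0.809) / (1 + 0.809) = 1.6180 / 1.8090 ≈ 0.8944
SEM = 5.6000 · √(1 − 0.8944) = 5.6000 · √0.1056 ≈ 5.6000 · 0.3249 ≈ 1.8196
Half-width = 1.645·1.8196 ≈ 2.9933

2.99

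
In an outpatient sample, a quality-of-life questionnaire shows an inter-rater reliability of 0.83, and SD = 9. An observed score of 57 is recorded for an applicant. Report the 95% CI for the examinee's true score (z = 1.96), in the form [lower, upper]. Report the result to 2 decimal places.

[49.73, 64.27]

SEM = 9.000×√(1 − 0.830) ≈ 3.711
Margin = 1.96 × 3.711 ≈ 7.273
95% CI: 57 ± 7.273 = [49.727, 64.273]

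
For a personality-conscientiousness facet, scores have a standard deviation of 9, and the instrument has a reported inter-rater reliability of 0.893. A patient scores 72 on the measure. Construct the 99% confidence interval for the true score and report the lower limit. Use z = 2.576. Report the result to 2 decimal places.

SEM = 9.000 * √(1 − 0.893) = 9.000 * √0.107 ≈ 9.000 * 0.327 ≈ 2.944
Margin = 2.576 * 2.944 ≈ 7.584
Lower bound: 72 − 7.584 = 64.416

64.42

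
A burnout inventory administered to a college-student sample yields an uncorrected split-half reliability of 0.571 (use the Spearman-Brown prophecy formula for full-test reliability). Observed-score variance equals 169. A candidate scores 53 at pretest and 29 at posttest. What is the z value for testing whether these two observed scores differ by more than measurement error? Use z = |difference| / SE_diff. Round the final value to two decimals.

σ = 169^(1/2) = 13.0000
Spearman-Brown: r = 2(0.571) / (1 + 0.571) = 1.1420 / 1.5710 ≈ 0.7269
SEM = 13.0000 × √(1 − 0.7269) = 13.0000 × √0.2731 ≈ 13.0000 × 0.5226 ≈ 6.7933
SE_diff = SEM × √2 ≈ 6.7933 × 1.4142 ≈ 9.6072
z = |53 − 29| / 9.6072 = 24 / 9.6072 ≈ 2.4981

2.50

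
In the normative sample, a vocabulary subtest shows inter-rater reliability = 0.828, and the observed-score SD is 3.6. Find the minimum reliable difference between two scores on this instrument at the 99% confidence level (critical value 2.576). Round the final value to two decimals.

SEM = 3.600·√(1 − 0.828) ≈ 1.493
SE_diff = SEM · √2 ≈ 1.493 · 1.414 ≈ 2.111
Minimum reliable difference = 2.576 · SE_diff ≈ 2.576 · 2.111 ≈ 5.439

5.44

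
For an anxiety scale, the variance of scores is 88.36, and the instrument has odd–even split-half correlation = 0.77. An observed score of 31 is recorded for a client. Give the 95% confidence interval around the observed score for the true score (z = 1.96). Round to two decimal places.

[24.36, 37.64]

σ = 88.36^(1/2) = 9.40000
Full-length reliability (Spearman-Brown) = 2(0.77)/(1+0.77) ≈ 0.87006
SEM = 9.40000 · √(1 − 0.87006) = 9.40000 · √0.12994 ≈ 9.40000 · 0.36048 ≈ 3.38848
1.96 · SEM ≈ 6.64142
Interval: (24.35858, 37.64142)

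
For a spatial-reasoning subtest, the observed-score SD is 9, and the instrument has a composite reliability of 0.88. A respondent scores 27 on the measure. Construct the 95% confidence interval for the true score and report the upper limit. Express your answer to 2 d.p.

33.11

The standard error of measurement is 9.000·√(1 − 0.880) ≃ 9.000·0.346 ≃ 3.118.
Half-width = 1.96·3.118 ≃ 6.111
Upper bound: 27 + 6.111 = 33.111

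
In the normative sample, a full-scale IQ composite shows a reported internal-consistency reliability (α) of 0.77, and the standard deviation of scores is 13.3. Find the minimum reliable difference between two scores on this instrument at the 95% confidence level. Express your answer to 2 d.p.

SEM = 13.3000×√(1 − 0.7700) ≈ 6.3785
SE_diff = √2 × SEM ≈ 9.0205
Smallest detectable difference = 1.96×9.0205 ≈ 17.6802

17.68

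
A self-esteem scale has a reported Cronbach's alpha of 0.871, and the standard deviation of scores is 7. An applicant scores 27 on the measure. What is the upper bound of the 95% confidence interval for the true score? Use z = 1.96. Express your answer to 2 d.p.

SEM = 7.0000·√(1 − 0.8710) ≈ 2.5142
Half-width = 1.96·2.5142 ≈ 4.9278
Upper bound: 27 + 4.9278 = 31.9278

31.93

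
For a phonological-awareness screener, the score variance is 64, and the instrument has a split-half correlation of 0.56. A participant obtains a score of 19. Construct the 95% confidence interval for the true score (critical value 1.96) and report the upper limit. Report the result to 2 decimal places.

SD = √64 ≃ 8.00000
Spearman-Brown: r = 2(0.56) / (1 + 0.56) = 1.12000 / 1.56000 ≃ 0.71795
The standard error of measurement is 8.00000×√(1 − 0.71795) ≃ 8.00000×0.53109 ≃ 4.24868.
Margin = 1.96 × 4.24868 ≃ 8.32741
Upper limit = 19 + 8.32741 ≃ 27.32741

27.33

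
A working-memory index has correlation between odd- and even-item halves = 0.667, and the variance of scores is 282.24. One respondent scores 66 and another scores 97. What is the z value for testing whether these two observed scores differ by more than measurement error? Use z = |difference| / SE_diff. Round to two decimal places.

2.92

SD = √282.24 ≈ 16.8000
Spearman-Brown: r = 2(0.667) / (1 + 0.667) = 1.3340 / 1.6670 ≈ 0.8002
SEM = 16.8000*√(1 − 0.8002) ≈ 7.5087
Standard error of the difference = 7.5087·√2 ≈ 10.6189
z = |66 − 97| / 10.6189 = 31 / 10.6189 ≈ 2.9193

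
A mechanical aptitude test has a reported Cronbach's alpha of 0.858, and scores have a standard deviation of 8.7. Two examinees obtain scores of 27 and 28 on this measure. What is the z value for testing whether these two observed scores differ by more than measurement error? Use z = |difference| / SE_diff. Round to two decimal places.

The standard error of measurement is 8.700×√(1 − 0.858) ≈ 8.700×0.377 ≈ 3.278.
Standard error of the difference = 3.278·√2 ≈ 4.636
z = 1 / 4.636 ≈ 0.216

0.22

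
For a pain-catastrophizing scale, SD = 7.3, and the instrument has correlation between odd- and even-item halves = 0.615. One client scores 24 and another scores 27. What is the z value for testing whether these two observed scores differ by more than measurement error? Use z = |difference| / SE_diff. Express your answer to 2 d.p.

r_full = 2·0.615 / (1 + 0.615) ≈ 0.7616
The standard error of measurement is 7.3000*√(1 − 0.7616) ≈ 7.3000*0.4883 ≈ 3.5642.
SE_diff = √2 * SEM ≈ 5.0406
z = |24 − 27| / 5.0406 = 3 / 5.0406 ≈ 0.5952

0.60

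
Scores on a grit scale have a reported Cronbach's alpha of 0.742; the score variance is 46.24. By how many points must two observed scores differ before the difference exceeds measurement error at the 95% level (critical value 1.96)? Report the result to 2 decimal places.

9.57

σ = 46.24^(1/2) = 6.8000
SEM = 6.8000 · √(1 − 0.7420) = 6.8000 · √0.2580 ≈ 6.8000 · 0.5079 ≈ 3.4540
Standard error of the difference = 3.4540·√2 ≈ 4.8847
Smallest detectable difference = 1.96·4.8847 ≈ 9.5739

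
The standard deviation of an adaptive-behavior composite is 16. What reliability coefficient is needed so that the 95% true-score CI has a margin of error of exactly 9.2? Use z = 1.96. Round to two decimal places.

SEM needed = half-width / z = 9.2/1.96 ≈ 4.6939
r = 1 − (4.6939/16)² ≈ 1 − 0.0861 ≈ 0.9139

0.91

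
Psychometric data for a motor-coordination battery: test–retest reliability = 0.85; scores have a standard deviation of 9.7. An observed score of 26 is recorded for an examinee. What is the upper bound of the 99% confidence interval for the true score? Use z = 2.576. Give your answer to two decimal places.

35.68

SEM = 9.700·√(1 − 0.850) ≈ 3.757
Margin = 2.576 · 3.757 ≈ 9.678
Upper limit = 26 + 9.678 ≈ 35.678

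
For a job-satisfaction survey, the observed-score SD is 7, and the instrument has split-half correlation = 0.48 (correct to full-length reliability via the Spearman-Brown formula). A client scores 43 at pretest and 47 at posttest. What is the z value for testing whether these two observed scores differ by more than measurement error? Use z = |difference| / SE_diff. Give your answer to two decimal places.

Spearman-Brown: r = 2(0.48) / (1 + 0.48) = 0.9600 / 1.4800 ≈ 0.6486
SEM = 7.0000*√(1 − 0.6486) ≈ 4.1492
Standard error of the difference = 4.1492·√2 ≈ 5.8679
z = 4 / 5.8679 ≈ 0.6817

0.68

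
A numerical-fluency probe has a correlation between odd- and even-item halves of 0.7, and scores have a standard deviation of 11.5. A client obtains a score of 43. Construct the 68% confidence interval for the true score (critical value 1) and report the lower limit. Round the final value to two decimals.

Full-length reliability (Spearman-Brown) = 2(0.7)/(1+0.7) ≈ 0.8235
The standard error of measurement is 11.5000·√(1 − 0.8235) ≈ 11.5000·0.4201 ≈ 4.8310.
1 · SEM ≈ 4.8310
Lower bound: 43 − 4.8310 = 38.1690

38.17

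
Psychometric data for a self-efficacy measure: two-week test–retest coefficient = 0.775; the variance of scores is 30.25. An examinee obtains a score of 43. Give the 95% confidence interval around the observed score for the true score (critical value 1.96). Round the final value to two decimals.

σ = 30.25^(1/2) = 5.500
SEM = 5.500·√(1 − 0.775) ≈ 2.609
Margin = 1.96 · 2.609 ≈ 5.113
95% CI: 43 ± 5.113 = [37.887, 48.113]

[37.89, 48.11]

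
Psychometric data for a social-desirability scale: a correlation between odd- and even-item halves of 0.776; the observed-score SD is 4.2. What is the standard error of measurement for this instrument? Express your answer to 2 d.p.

Full-length reliability (Spearman-Brown) = 2(0.776)/(1+0.776) ≈ 0.8739
SEM = 4.2000 * √(1 − 0.8739) = 4.2000 * √0.1261 ≈ 4.2000 * 0.3551 ≈ 1.4916

1.49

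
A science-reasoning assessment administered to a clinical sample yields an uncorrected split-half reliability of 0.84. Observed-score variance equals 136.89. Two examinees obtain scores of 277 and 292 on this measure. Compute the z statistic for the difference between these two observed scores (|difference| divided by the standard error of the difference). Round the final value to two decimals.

3.07

σ = 136.89^(1/2) = 11.7000
Full-length reliability (Spearman-Brown) = 2(0.84)/(1+0.84) ≃ 0.9130
The standard error of measurement is 11.7000*√(1 − 0.9130) ≃ 11.7000*0.2949 ≃ 3.4501.
SE_diff = SEM * √2 ≃ 3.4501 * 1.4142 ≃ 4.8792
z = |277 − 292| / 4.8792 = 15 / 4.8792 ≃ 3.0743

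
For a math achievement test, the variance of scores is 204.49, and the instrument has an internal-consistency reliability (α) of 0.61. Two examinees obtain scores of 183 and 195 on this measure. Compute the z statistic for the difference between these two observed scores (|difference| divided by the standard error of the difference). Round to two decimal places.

0.95

SD = √204.49 = 14.300
SEM = 14.300·√(1 − 0.610) ≈ 8.930
SE_diff = SEM · √2 ≈ 8.930 · 1.414 ≈ 12.629
z = |183 − 195| / 12.629 = 12 / 12.629 ≈ 0.950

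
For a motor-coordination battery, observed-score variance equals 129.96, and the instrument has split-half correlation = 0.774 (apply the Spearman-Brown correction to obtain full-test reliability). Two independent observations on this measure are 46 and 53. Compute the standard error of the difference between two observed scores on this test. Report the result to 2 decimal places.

5.75

SD = √129.96 = 11.4000
r_full = 2·0.774 / (1 + 0.774) ≈ 0.8726
SEM = 11.4000·√(1 − 0.8726) ≈ 4.0689
SE_diff = √2 · SEM ≈ 5.7544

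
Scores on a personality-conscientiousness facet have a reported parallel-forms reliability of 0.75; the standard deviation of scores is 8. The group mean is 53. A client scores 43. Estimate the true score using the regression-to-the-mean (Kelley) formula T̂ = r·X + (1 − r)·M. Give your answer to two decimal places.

T̂ = r·X + (1 − r)·M = 0.750*43 + 0.250*53 = 32.250 + 13.250 ≈ 45.500

45.50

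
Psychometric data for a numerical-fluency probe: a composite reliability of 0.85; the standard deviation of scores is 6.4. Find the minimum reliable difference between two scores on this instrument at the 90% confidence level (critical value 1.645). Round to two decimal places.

5.77

SEM = 6.40000 * √(1 − 0.85000) = 6.40000 * √0.15000 ≈ 6.40000 * 0.38730 ≈ 2.47871
Standard error of the difference = 2.47871·√2 ≈ 3.50542
Minimum reliable difference = 1.645 * SE_diff ≈ 1.645 * 3.50542 ≈ 5.76642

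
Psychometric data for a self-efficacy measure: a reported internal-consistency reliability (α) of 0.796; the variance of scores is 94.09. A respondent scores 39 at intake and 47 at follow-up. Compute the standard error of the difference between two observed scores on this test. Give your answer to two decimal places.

6.20

σ = 94.09^(1/2) = 9.700
SEM = 9.700·√(1 − 0.796) ≃ 4.381
SE_diff = SEM · √2 ≃ 4.381 · 1.414 ≃ 6.196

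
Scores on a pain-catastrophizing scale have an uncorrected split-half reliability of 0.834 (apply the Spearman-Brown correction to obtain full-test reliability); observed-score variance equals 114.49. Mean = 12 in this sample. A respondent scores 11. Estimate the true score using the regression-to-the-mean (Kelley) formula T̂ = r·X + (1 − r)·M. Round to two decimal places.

11.09

r_full = 2·0.834 / (1 + 0.834) ≃ 0.9095
T̂ = 0.9095(11) + 0.0905(12) ≃ 11.0905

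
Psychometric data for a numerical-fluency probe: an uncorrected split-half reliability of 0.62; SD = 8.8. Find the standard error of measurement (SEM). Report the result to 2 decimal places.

4.26

Full-length reliability (Spearman-Brown) = 2(0.62)/(1+0.62) ≈ 0.76543
SEM = 8.80000 · √(1 − 0.76543) = 8.80000 · √0.23457 ≈ 8.80000 · 0.48432 ≈ 4.26203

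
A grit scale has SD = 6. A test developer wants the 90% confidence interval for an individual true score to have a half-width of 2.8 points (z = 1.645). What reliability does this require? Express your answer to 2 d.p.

0.92

SEM needed = half-width / z = 2.8/1.645 ≈ 1.7021
Required reliability = 1 − (SEM/SD)² = 1 − 0.0805 ≈ 0.9195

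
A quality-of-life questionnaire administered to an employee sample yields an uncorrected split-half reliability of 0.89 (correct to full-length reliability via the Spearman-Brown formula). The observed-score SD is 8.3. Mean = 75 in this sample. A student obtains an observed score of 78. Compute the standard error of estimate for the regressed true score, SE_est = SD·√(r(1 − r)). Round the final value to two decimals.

1.94

Full-length reliability (Spearman-Brown) = 2(0.89)/(1+0.89) ≃ 0.94180
SE_est = SD × √(r(1 − r)) = 8.30000 × √0.05481 ≃ 8.30000 × 0.23412 ≃ 1.94322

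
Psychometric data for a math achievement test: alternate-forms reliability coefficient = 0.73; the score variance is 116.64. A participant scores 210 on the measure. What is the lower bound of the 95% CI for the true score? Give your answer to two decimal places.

199.00

SD = √116.64 = 10.800
The standard error of measurement is 10.800·√(1 − 0.730) ≃ 10.800·0.520 ≃ 5.612.
1.96 · SEM ≃ 10.999
Lower limit = 210 − 10.999 ≃ 199.001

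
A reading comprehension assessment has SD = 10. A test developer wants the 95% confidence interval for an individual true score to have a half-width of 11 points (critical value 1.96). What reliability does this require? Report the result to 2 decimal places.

0.69

SEM needed = half-width / z = 11/1.96 ≃ 5.61224
r = 1 − (5.61224/10)² ≃ 1 − 0.31497 ≃ 0.68503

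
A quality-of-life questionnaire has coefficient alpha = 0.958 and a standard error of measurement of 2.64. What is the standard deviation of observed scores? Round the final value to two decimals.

12.88

σ = SEM·(1 − r)^(−1/2) ≃ 2.64×4.8795 ≃ 12.8819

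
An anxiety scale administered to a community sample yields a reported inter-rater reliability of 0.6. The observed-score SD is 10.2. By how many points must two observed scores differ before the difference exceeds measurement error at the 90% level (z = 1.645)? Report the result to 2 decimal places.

15.01

SEM = 10.200·√(1 − 0.600) ≃ 6.451
Standard error of the difference = 6.451·√2 ≃ 9.123
Minimum reliable difference = 1.645 · SE_diff ≃ 1.645 · 9.123 ≃ 15.008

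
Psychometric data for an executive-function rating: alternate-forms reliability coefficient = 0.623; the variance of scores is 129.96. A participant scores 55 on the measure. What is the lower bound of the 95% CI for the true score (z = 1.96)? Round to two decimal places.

41.28

σ = 129.96^(1/2) = 11.4000
SEM = 11.4000 × √(1 − 0.6230) = 11.4000 × √0.3770 ≃ 11.4000 × 0.6140 ≃ 6.9996
Half-width = 1.96×6.9996 ≃ 13.7193
Lower limit = 55 − 13.7193 ≃ 41.2807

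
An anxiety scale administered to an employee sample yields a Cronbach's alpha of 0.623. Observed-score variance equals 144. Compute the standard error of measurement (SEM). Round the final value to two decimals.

SD = √144 = 12.00000
SEM = 12.00000 * √(1 − 0.62300) = 12.00000 * √0.37700 ≈ 12.00000 * 0.61400 ≈ 7.36804

7.37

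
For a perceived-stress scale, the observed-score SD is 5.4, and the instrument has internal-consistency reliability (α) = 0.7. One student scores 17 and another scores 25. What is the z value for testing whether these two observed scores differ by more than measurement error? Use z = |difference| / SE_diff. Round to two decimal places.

1.91

The standard error of measurement is 5.400×√(1 − 0.700) ≈ 5.400×0.548 ≈ 2.958.
Standard error of the difference = 2.958·√2 ≈ 4.183
z = |17 − 25| / 4.183 = 8 / 4.183 ≈ 1.913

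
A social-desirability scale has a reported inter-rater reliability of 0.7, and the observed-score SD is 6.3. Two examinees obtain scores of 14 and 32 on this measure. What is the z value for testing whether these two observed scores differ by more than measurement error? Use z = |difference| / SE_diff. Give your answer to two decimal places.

3.69

The standard error of measurement is 6.3000·√(1 − 0.7000) ≃ 6.3000·0.5477 ≃ 3.4507.
SE_diff = SEM · √2 ≃ 3.4507 · 1.4142 ≃ 4.8800
z = |14 − 32| / 4.8800 = 18 / 4.8800 ≃ 3.6886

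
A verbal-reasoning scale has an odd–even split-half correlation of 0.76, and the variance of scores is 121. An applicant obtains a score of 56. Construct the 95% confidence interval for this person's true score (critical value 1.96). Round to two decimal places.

SD = √121 ≈ 11.0000
Spearman-Brown: r = 2(0.76) / (1 + 0.76) = 1.5200 / 1.7600 ≈ 0.8636
SEM = 11.0000 · √(1 − 0.8636) = 11.0000 · √0.1364 ≈ 11.0000 · 0.3693 ≈ 4.0620
1.96 · SEM ≈ 7.9616
CI = 56 ± 7.9616 → [48.0384, 63.9616]

[48.04, 63.96]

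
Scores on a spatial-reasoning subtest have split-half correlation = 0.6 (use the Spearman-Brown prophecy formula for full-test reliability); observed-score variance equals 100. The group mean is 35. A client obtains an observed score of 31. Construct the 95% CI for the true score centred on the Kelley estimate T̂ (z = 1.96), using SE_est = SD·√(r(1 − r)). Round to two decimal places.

[23.51, 40.49]

SD = √100 ≃ 10.00000
Full-length reliability (Spearman-Brown) = 2(0.6)/(1+0.6) ≃ 0.75000
Estimated true score = 0.75000·31 + (1 − 0.75000)·35 ≃ 32.00000
SE_est = 10.00000·√(0.75000·0.25000) ≃ 4.33013
95% CI: 32.00000 ± 8.48705 ≃ (23.51295, 40.48705)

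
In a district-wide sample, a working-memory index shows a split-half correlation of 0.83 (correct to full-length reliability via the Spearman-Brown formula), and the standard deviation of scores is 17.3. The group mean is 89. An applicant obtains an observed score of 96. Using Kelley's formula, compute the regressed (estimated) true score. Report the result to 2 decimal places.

Spearman-Brown: r = 2(0.83) / (1 + 0.83) = 1.660 / 1.830 ≈ 0.907
T̂ = 0.907(96) + 0.093(89) ≈ 95.350

95.35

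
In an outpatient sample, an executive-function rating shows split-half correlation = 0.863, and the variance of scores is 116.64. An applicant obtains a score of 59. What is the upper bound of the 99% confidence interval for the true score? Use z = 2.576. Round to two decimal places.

66.54

SD = √116.64 = 10.800
Spearman-Brown: r = 2(0.863) / (1 + 0.863) = 1.726 / 1.863 ≈ 0.926
SEM = 10.800 · √(1 − 0.926) = 10.800 · √0.074 ≈ 10.800 · 0.271 ≈ 2.929
2.576 · SEM ≈ 7.544
Upper limit = 59 + 7.544 ≈ 66.544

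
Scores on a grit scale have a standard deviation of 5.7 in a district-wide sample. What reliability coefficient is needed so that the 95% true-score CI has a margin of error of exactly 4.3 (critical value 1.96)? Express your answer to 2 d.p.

SEM needed = half-width / z = 4.3/1.96 ≃ 2.19388
r = 1 − (2.19388/5.7)² ≃ 1 − 0.14814 ≃ 0.85186

0.85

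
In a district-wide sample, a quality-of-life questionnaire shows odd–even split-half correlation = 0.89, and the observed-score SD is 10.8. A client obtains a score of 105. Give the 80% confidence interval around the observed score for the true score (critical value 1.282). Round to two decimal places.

r_full = 2·0.89 / (1 + 0.89) ≃ 0.9418
SEM = 10.8000 × √(1 − 0.9418) = 10.8000 × √0.0582 ≃ 10.8000 × 0.2412 ≃ 2.6055
1.282 × SEM ≃ 3.3402
CI = 105 ± 3.3402 → [101.6598, 108.3402]

[101.66, 108.34]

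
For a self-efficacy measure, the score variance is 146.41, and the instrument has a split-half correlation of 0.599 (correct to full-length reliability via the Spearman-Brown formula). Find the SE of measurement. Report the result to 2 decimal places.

SD = √146.41 ≃ 12.1000
r_full = 2·0.599 / (1 + 0.599) ≃ 0.7492
SEM = 12.1000 × √(1 − 0.7492) = 12.1000 × √0.2508 ≃ 12.1000 × 0.5008 ≃ 6.0595

6.06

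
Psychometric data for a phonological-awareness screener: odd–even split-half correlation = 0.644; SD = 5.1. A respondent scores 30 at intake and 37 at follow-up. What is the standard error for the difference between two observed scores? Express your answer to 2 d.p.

Full-length reliability (Spearman-Brown) = 2(0.644)/(1+0.644) ≈ 0.783
The standard error of measurement is 5.100·√(1 − 0.783) ≈ 5.100·0.465 ≈ 2.373.
SE_diff = SEM · √2 ≈ 2.373 · 1.414 ≈ 3.356

3.36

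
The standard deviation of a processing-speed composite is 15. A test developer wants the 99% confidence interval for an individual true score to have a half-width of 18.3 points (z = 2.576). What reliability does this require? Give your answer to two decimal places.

Required SEM = 18.3 / 2.576 ≈ 7.1040
r = 1 − (7.1040/15)² ≈ 1 − 0.2243 ≈ 0.7757

0.78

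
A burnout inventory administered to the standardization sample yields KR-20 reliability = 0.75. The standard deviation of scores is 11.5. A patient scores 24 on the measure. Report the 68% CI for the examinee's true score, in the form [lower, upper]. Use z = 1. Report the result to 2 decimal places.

[18.25, 29.75]

SEM = 11.500 * √(1 − 0.750) = 11.500 * √0.250 ≈ 11.500 * 0.500 ≈ 5.750
Margin = 1 * 5.750 ≈ 5.750
Interval: (18.250, 29.750)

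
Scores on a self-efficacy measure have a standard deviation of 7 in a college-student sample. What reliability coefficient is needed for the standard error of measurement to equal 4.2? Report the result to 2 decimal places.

r = 1 − (SEM / SD)² = 1 − (4.200 / 7)² ≃ 1 − 0.360 ≃ 0.640

0.64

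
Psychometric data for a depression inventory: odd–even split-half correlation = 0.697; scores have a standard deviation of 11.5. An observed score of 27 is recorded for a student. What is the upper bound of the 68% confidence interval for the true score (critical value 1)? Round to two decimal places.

Spearman-Brown: r = 2(0.697) / (1 + 0.697) = 1.394 / 1.697 ≃ 0.821
SEM = 11.500 * √(1 − 0.821) = 11.500 * √0.179 ≃ 11.500 * 0.423 ≃ 4.859
Half-width = 1*4.859 ≃ 4.859
Upper bound: 27 + 4.859 = 31.859

31.86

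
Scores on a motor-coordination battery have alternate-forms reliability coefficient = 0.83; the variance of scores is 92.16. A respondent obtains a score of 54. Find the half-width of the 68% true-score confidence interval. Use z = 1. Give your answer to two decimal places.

3.96

σ = 92.16^(1/2) = 9.6000
The standard error of measurement is 9.6000×√(1 − 0.8300) ≈ 9.6000×0.4123 ≈ 3.9582.
Half-width = 1×3.9582 ≈ 3.9582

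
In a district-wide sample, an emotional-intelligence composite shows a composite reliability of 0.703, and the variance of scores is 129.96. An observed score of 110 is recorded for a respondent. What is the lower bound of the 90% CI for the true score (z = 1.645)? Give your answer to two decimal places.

99.78

SD = √129.96 ≈ 11.4000
The standard error of measurement is 11.4000*√(1 − 0.7030) ≈ 11.4000*0.5450 ≈ 6.2127.
Margin = 1.645 * 6.2127 ≈ 10.2200
Lower limit = 110 − 10.2200 ≈ 99.7800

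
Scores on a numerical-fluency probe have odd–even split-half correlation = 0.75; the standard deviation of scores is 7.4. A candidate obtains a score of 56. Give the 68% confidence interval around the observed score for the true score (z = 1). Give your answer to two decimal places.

[53.20, 58.80]

Full-length reliability (Spearman-Brown) = 2(0.75)/(1+0.75) ≈ 0.857
SEM = 7.400×√(1 − 0.857) ≈ 2.797
Half-width = 1×2.797 ≈ 2.797
CI = 56 ± 2.797 → [53.203, 58.797]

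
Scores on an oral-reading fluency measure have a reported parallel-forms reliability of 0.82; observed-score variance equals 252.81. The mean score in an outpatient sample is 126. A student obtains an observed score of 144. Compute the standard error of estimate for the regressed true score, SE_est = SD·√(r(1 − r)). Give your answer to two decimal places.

SD = √252.81 = 15.90000
SE_est = SD · √(r(1 − r)) = 15.90000 · √0.14760 ≈ 15.90000 · 0.38419 ≈ 6.10858

6.11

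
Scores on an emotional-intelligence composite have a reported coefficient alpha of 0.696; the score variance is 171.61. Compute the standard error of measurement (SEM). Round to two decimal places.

7.22

SD = √171.61 ≈ 13.1000
SEM = 13.1000 * √(1 − 0.6960) = 13.1000 * √0.3040 ≈ 13.1000 * 0.5514 ≈ 7.2228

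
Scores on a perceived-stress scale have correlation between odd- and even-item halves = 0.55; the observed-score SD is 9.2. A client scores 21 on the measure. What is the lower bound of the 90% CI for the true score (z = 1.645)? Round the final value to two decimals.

12.85

Spearman-Brown: r = 2(0.55) / (1 + 0.55) = 1.100 / 1.550 ≈ 0.710
SEM = 9.200 × √(1 − 0.710) = 9.200 × √0.290 ≈ 9.200 × 0.539 ≈ 4.957
1.645 × SEM ≈ 8.154
Lower bound: 21 − 8.154 = 12.846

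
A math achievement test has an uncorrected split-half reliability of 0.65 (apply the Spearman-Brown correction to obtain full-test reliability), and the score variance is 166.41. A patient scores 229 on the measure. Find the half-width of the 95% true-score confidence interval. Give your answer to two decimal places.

11.64

SD = √166.41 ≈ 12.90000
Full-length reliability (Spearman-Brown) = 2(0.65)/(1+0.65) ≈ 0.78788
SEM = 12.90000 × √(1 − 0.78788) = 12.90000 × √0.21212 ≈ 12.90000 × 0.46057 ≈ 5.94130
1.96 × SEM ≈ 11.64496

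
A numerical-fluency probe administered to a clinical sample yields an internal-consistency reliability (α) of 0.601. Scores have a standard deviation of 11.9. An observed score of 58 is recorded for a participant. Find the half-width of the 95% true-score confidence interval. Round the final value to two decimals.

SEM = 11.900 × √(1 − 0.601) = 11.900 × √0.399 ≈ 11.900 × 0.632 ≈ 7.517
Margin = 1.96 × 7.517 ≈ 14.733

14.73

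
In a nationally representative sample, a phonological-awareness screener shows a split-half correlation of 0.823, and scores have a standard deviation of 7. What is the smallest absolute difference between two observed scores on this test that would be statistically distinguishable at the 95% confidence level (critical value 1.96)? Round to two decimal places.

Spearman-Brown: r = 2(0.823) / (1 + 0.823) = 1.6460 / 1.8230 ≈ 0.9029
SEM = 7.0000*√(1 − 0.9029) ≈ 2.1812
Standard error of the difference = 2.1812·√2 ≈ 3.0847
Smallest detectable difference = 1.96*3.0847 ≈ 6.0459

6.05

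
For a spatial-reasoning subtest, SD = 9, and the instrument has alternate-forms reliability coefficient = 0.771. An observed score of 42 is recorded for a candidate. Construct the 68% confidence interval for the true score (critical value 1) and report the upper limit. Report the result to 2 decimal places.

46.31

SEM = 9.000 * √(1 − 0.771) = 9.000 * √0.229 ≃ 9.000 * 0.479 ≃ 4.307
1 * SEM ≃ 4.307
Upper bound: 42 + 4.307 = 46.307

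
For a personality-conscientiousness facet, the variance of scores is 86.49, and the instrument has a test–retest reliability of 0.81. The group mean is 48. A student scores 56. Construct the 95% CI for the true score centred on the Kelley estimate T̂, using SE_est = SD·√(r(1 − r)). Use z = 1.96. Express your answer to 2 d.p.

[47.33, 61.63]

σ = 86.49^(1/2) = 9.3000
T̂ = 0.8100(56) + 0.1900(48) ≈ 54.4800
SE_est = SD · √(r(1 − r)) = 9.3000 · √0.1539 ≈ 9.3000 · 0.3923 ≈ 3.6484
CI = 54.4800 ± 1.96 · 3.6484 → [47.3291, 61.6309]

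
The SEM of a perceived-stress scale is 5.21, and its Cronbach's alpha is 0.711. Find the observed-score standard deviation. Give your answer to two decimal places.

9.69

σ = SEM·(1 − r)^(−1/2) ≈ 5.21·1.860 ≈ 9.691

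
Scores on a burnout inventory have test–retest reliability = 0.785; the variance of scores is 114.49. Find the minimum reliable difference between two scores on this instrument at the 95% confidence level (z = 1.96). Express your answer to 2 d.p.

13.75

SD = √114.49 ≈ 10.70000
SEM = 10.70000 · √(1 − 0.78500) = 10.70000 · √0.21500 ≈ 10.70000 · 0.46368 ≈ 4.96139
Standard error of the difference = 4.96139·√2 ≈ 7.01646
Smallest detectable difference = 1.96·7.01646 ≈ 13.75226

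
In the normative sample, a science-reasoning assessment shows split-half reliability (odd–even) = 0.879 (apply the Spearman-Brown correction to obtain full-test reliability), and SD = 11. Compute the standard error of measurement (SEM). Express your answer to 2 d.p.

Spearman-Brown: r = 2(0.879) / (1 + 0.879) = 1.758 / 1.879 ≈ 0.936
SEM = 11.000 * √(1 − 0.936) = 11.000 * √0.064 ≈ 11.000 * 0.254 ≈ 2.791

2.79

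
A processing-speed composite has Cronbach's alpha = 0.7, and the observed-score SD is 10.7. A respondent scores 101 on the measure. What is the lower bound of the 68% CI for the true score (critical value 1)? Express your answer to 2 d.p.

95.14

SEM = 10.7000 * √(1 − 0.7000) = 10.7000 * √0.3000 ≈ 10.7000 * 0.5477 ≈ 5.8606
Half-width = 1*5.8606 ≈ 5.8606
Lower bound: 101 − 5.8606 = 95.1394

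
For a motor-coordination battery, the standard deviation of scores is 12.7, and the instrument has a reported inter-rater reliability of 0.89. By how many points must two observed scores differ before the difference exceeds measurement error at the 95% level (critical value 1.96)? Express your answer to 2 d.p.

The standard error of measurement is 12.7000·√(1 − 0.8900) ≈ 12.7000·0.3317 ≈ 4.2121.
Standard error of the difference = 4.2121·√2 ≈ 5.9568
Minimum reliable difference = 1.96 · SE_diff ≈ 1.96 · 5.9568 ≈ 11.6754

11.68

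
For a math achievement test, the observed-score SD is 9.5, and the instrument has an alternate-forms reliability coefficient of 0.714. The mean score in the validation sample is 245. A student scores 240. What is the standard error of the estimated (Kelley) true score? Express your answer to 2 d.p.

4.29

SE_est = SD × √(r(1 − r)) = 9.500 × √0.204 ≈ 9.500 × 0.452 ≈ 4.293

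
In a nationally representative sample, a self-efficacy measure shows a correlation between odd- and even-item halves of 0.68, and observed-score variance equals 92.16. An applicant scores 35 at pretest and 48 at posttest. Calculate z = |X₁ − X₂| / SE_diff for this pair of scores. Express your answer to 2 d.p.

SD = √92.16 ≃ 9.6000
Spearman-Brown: r = 2(0.68) / (1 + 0.68) = 1.3600 / 1.6800 ≃ 0.8095
SEM = 9.6000 * √(1 − 0.8095) = 9.6000 * √0.1905 ≃ 9.6000 * 0.4364 ≃ 4.1898
SE_diff = √2 * SEM ≃ 5.9252
z = 13 / 5.9252 ≃ 2.1940

2.19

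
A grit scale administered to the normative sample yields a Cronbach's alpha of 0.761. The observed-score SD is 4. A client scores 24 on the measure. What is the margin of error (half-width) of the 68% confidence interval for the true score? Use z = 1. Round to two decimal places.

SEM = 4.00000 × √(1 − 0.76100) = 4.00000 × √0.23900 ≈ 4.00000 × 0.48888 ≈ 1.95551
Margin = 1 × 1.95551 ≈ 1.95551

1.96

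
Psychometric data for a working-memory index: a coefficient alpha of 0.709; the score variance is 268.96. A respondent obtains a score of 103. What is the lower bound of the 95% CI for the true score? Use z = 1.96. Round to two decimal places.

SD = √268.96 = 16.4000
SEM = 16.4000 · √(1 − 0.7090) = 16.4000 · √0.2910 ≃ 16.4000 · 0.5394 ≃ 8.8469
Margin = 1.96 · 8.8469 ≃ 17.3399
Lower bound: 103 − 17.3399 = 85.6601

85.66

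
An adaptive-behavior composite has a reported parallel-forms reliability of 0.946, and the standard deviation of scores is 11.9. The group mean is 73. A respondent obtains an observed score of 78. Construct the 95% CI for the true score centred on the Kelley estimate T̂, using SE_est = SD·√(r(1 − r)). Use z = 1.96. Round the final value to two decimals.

[72.46, 83.00]

Estimated true score = 0.9460×78 + (1 − 0.9460)×73 ≈ 77.7300
SE_est = 11.9000·√[r(1 − r)] ≈ 2.6896
CI = 77.7300 ± 1.96 × 2.6896 → [72.4584, 83.0016]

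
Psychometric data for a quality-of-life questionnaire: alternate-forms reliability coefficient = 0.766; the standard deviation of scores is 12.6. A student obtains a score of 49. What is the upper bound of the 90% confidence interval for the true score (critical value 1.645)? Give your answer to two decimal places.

59.03

The standard error of measurement is 12.6000*√(1 − 0.7660) ≃ 12.6000*0.4837 ≃ 6.0951.
1.645 * SEM ≃ 10.0264
Upper bound: 49 + 10.0264 = 59.0264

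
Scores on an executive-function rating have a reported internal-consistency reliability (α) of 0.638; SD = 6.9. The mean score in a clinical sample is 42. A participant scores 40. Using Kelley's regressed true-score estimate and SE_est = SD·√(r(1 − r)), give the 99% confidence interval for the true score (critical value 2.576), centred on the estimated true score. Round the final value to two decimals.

[32.18, 49.27]

Estimated true score = 0.6380×40 + (1 − 0.6380)×42 ≃ 40.7240
SE_est = 6.9000×√(0.6380×0.3620) ≃ 3.3160
99% CI: 40.7240 ± 8.5420 ≃ (32.1820, 49.2660)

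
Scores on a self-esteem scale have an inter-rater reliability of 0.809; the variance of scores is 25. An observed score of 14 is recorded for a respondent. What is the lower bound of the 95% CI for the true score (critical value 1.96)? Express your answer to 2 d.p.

9.72

SD = √25 = 5.00000
SEM = 5.00000 × √(1 − 0.80900) = 5.00000 × √0.19100 ≈ 5.00000 × 0.43704 ≈ 2.18518
1.96 × SEM ≈ 4.28295
Lower limit = 14 − 4.28295 ≈ 9.71705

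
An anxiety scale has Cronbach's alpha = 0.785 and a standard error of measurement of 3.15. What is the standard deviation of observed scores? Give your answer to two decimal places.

σ = SEM·(1 − r)^(−1/2) ≈ 3.15×2.157 ≈ 6.793

6.79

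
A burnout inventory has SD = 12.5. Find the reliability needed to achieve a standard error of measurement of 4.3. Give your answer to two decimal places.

0.88

Required reliability = 1 − (SEM/SD)² = 1 − 0.118 ≈ 0.882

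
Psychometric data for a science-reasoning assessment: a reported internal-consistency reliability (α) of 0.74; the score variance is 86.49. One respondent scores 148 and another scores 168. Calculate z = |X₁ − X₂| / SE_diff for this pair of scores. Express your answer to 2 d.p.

2.98

SD = √86.49 = 9.30000
SEM = 9.30000 * √(1 − 0.74000) = 9.30000 * √0.26000 ≈ 9.30000 * 0.50990 ≈ 4.74209
Standard error of the difference = 4.74209·√2 ≈ 6.70633
z = |148 − 168| / 6.70633 = 20 / 6.70633 ≈ 2.98226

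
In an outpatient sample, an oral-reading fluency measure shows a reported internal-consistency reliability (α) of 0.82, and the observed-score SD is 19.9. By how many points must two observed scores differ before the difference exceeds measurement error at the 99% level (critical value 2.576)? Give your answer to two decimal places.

SEM = 19.900·√(1 − 0.820) ≈ 8.443
SE_diff = √2 · SEM ≈ 11.940
Minimum reliable difference = 2.576 · SE_diff ≈ 2.576 · 11.940 ≈ 30.757

30.76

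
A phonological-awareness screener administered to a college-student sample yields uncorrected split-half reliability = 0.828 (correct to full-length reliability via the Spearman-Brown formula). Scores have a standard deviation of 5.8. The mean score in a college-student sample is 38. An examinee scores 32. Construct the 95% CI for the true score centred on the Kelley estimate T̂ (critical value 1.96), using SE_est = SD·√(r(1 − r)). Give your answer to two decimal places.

Full-length reliability (Spearman-Brown) = 2(0.828)/(1+0.828) ≈ 0.90591
T̂ = 0.90591(32) + 0.09409(38) ≈ 32.56455
SE_est = 5.80000×√(0.90591×0.09409) ≈ 1.69335
95% CI: 32.56455 ± 3.31896 ≈ (29.24559, 35.88351)

[29.25, 35.88]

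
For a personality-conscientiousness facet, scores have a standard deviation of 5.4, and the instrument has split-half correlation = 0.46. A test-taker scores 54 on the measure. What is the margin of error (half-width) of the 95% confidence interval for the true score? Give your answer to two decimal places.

6.44

Spearman-Brown: r = 2(0.46) / (1 + 0.46) = 0.92000 / 1.46000 ≃ 0.63014
SEM = 5.40000 × √(1 − 0.63014) = 5.40000 × √0.36986 ≃ 5.40000 × 0.60816 ≃ 3.28408
Margin = 1.96 × 3.28408 ≃ 6.43680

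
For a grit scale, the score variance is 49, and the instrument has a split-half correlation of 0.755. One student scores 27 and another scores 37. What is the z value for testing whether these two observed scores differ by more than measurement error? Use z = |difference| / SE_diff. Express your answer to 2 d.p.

2.70

SD = √49 ≈ 7.000
Full-length reliability (Spearman-Brown) = 2(0.755)/(1+0.755) ≈ 0.860
The standard error of measurement is 7.000*√(1 − 0.860) ≈ 7.000*0.374 ≈ 2.615.
Standard error of the difference = 2.615·√2 ≈ 3.699
z = |27 − 37| / 3.699 = 10 / 3.699 ≈ 2.704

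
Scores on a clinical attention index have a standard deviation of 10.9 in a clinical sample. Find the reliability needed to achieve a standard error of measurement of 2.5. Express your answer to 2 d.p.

Required reliability = 1 − (SEM/SD)² = 1 − 0.05260 ≈ 0.94740

0.95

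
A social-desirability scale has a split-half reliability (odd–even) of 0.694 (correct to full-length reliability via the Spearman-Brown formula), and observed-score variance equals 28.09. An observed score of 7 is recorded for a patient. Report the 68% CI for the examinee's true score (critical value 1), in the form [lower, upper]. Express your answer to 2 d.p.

SD = √28.09 ≈ 5.3000
r_full = 2·0.694 / (1 + 0.694) ≈ 0.8194
SEM = 5.3000 · √(1 − 0.8194) = 5.3000 · √0.1806 ≈ 5.3000 · 0.4250 ≈ 2.2526
Half-width = 1·2.2526 ≈ 2.2526
68% CI: 7 ± 2.2526 = [4.7474, 9.2526]

[4.75, 9.25]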